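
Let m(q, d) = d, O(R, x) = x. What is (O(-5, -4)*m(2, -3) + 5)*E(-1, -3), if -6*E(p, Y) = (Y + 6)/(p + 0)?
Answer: 17/2 ≈ 8.5000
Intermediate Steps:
E(p, Y) = -(6 + Y)/(6*p) (E(p, Y) = -(Y + 6)/(6*(p + 0)) = -(6 + Y)/(6*p))
(O(-5, -4)*m(2, -3) + 5)*E(-1, -3) = (-4*(-3) + 5)*((⅙)*(-6 - 1*(-3))/(-1)) = (12 + 5)*((⅙)*(-1)*(-6 + 3)) = 17*((⅙)*(-1)*(-3)) = 17*(½) = 17/2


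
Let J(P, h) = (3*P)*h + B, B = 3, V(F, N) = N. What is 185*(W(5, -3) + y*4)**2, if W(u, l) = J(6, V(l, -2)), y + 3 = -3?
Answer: 601065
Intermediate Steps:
y = -6 (y = -3 - 3 = -6)
J(P, h) = 3 + 3*P*h (J(P, h) = (3*P)*h + 3 = 3*P*h + 3 = 3 + 3*P*h)
W(u, l) = -33 (W(u, l) = 3 + 3*6*(-2) = 3 - 36 = -33)
185*(W(5, -3) + y*4)**2 = 185*(-33 - 6*4)**2 = 185*(-33 - 24)**2 = 185*(-57)**2 = 185*3249 = 601065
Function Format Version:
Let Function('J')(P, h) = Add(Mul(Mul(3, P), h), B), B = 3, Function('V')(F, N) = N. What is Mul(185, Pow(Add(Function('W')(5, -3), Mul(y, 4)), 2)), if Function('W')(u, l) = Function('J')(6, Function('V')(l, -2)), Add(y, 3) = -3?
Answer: 601065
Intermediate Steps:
y = -6 (y = Add(-3, -3) = -6)
Function('J')(P, h) = Add(3, Mul(3, P, h)) (Function('J')(P, h) = Add(Mul(Mul(3, P), h), 3) = Add(Mul(3, P, h), 3) = Add(3, Mul(3, P, h)))
Function('W')(u, l) = -33 (Function('W')(u, l) = Add(3, Mul(3, 6, -2)) = Add(3, -36) = -33)
Mul(185, Pow(Add(Function('W')(5, -3), Mul(y, 4)), 2)) = Mul(185, Pow(Add(-33, Mul(-6, 4)), 2)) = Mul(185, Pow(Add(-33, -24), 2)) = Mul(185, Pow(-57, 2)) = Mul(185, 3249) = 601065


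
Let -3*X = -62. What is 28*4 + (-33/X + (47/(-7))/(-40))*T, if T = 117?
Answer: -478991/8680 ≈ -55.183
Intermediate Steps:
X = 62/3 (X = -1/3*(-62) = 62/3 ≈ 20.667)
28*4 + (-33/X + (47/(-7))/(-40))*T = 28*4 + (-33/62/3 + (47/(-7))/(-40))*117 = 112 + (-33*3/62 + (47*(-1/7))*(-1/40))*117 = 112 + (-99/62 - 47/7*(-1/40))*117 = 112 + (-99/62 + 47/280)*117 = 112 - 12403/8680*117 = 112 - 1451151/8680 = -478991/8680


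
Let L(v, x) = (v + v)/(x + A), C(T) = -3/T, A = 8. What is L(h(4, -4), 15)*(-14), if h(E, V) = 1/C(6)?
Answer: 56/23 ≈ 2.4348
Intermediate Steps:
h(E, V) = -2 (h(E, V) = 1/(-3/6) = 1/(-3*⅙) = 1/(-½) = -2)
L(v, x) = 2*v/(8 + x) (L(v, x) = (v + v)/(x + 8) = (2*v)/(8 + x) = 2*v/(8 + x))
L(h(4, -4), 15)*(-14) = (2*(-2)/(8 + 15))*(-14) = (2*(-2)/23)*(-14) = (2*(-2)*(1/23))*(-14) = -4/23*(-14) = 56/23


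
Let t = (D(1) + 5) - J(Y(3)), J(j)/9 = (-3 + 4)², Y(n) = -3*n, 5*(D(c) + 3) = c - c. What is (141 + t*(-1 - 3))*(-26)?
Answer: -4394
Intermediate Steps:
D(c) = -3 (D(c) = -3 + (c - c)/5 = -3 + (⅕)*0 = -3 + 0 = -3)
J(j) = 9 (J(j) = 9*(-3 + 4)² = 9*1² = 9*1 = 9)
t = -7 (t = (-3 + 5) - 1*9 = 2 - 9 = -7)
(141 + t*(-1 - 3))*(-26) = (141 - 7*(-1 - 3))*(-26) = (141 - 7*(-4))*(-26) = (141 + 28)*(-26) = 169*(-26) = -4394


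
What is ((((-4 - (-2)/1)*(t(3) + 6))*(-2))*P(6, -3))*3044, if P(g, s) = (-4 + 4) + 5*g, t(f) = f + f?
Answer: 4383360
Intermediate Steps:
t(f) = 2*f
P(g, s) = 5*g (P(g, s) = 0 + 5*g = 5*g)
((((-4 - (-2)/1)*(t(3) + 6))*(-2))*P(6, -3))*3044 = ((((-4 - (-2)/1)*(2*3 + 6))*(-2))*(5*6))*3044 = ((((-4 - (-2))*(6 + 6))*(-2))*30)*3044 = ((((-4 - 1*(-2))*12)*(-2))*30)*3044 = ((((-4 + 2)*12)*(-2))*30)*3044 = ((-2*12*(-2))*30)*3044 = (-24*(-2)*30)*3044 = (48*30)*3044 = 1440*3044 = 4383360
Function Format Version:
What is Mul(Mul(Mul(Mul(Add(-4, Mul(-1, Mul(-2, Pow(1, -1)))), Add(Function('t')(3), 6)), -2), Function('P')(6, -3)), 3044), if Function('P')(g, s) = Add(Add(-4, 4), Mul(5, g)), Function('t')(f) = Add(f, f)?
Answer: 4383360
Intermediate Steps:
Function('t')(f) = Mul(2, f)
Function('P')(g, s) = Mul(5, g) (Function('P')(g, s) = Add(0, Mul(5, g)) = Mul(5, g))
Mul(Mul(Mul(Mul(Add(-4, Mul(-1, Mul(-2, Pow(1, -1)))), Add(Function('t')(3), 6)), -2), Function('P')(6, -3)), 3044) = Mul(Mul(Mul(Mul(Add(-4, Mul(-1, Mul(-2, Pow(1, -1)))), Add(Mul(2, 3), 6)), -2), Mul(5, 6)), 3044) = Mul(Mul(Mul(Mul(Add(-4, Mul(-1, Mul(-2, 1))), Add(6, 6)), -2), 30), 3044) = Mul(Mul(Mul(Mul(Add(-4, Mul(-1, -2)), 12), -2), 30), 3044) = Mul(Mul(Mul(Mul(Add(-4, 2), 12), -2), 30), 3044) = Mul(Mul(Mul(Mul(-2, 12), -2), 30), 3044) = Mul(Mul(Mul(-24, -2), 30), 3044) = Mul(Mul(48, 30), 3044) = Mul(1440, 3044) = 4383360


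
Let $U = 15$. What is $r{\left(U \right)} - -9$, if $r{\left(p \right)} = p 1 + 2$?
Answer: $26$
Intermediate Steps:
$r{\left(p \right)} = 2 + p$ ($r{\left(p \right)} = p + 2 = 2 + p$)
$r{\left(U \right)} - -9 = \left(2 + 15\right) - -9 = 17 + 9 = 26$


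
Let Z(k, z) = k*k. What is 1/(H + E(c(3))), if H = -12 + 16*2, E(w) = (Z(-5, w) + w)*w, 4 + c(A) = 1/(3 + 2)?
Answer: -25/1514 ≈ -0.016513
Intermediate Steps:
Z(k, z) = k²
c(A) = -19/5 (c(A) = -4 + 1/(3 + 2) = -4 + 1/5 = -4 + ⅕ = -19/5)
E(w) = w*(25 + w) (E(w) = ((-5)² + w)*w = (25 + w)*w = w*(25 + w))
H = 20 (H = -12 + 32 = 20)
1/(H + E(c(3))) = 1/(20 - 19*(25 - 19/5)/5) = 1/(20 - 19/5*106/5) = 1/(20 - 2014/25) = 1/(-1514/25) = -25/1514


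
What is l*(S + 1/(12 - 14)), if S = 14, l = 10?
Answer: 135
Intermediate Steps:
l*(S + 1/(12 - 14)) = 10*(14 + 1/(12 - 14)) = 10*(14 + 1/(-2)) = 10*(14 - ½) = 10*(27/2) = 135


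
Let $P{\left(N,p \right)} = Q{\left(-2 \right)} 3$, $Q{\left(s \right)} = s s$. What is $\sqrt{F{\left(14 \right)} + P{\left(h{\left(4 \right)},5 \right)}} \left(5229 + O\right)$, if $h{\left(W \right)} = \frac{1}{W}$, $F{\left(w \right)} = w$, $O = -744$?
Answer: $4485 \sqrt{26} \approx 22869.0$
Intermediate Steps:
$Q{\left(s \right)} = s^{2}$
$P{\left(N,p \right)} = 12$ ($P{\left(N,p \right)} = \left(-2\right)^{2} \cdot 3 = 4 \cdot 3 = 12$)
$\sqrt{F{\left(14 \right)} + P{\left(h{\left(4 \right)},5 \right)}} \left(5229 + O\right) = \sqrt{14 + 12} \left(5229 - 744\right) = \sqrt{26} \cdot 4485 = 4485 \sqrt{26}$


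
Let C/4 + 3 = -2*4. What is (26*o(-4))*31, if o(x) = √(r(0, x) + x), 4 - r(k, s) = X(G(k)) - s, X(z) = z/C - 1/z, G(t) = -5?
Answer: 403*I*√52195/55 ≈ 1674.0*I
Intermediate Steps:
C = -44 (C = -12 + 4*(-2*4) = -12 + 4*(-8) = -12 - 32 = -44)
X(z) = -1/z - z/44 (X(z) = z/(-44) - 1/z = z*(-1/44) - 1/z = -z/44 - 1/z = -1/z - z/44)
r(k, s) = 811/220 + s (r(k, s) = 4 - ((-1/(-5) - 1/44*(-5)) - s) = 4 - ((-1*(-⅕) + 5/44) - s) = 4 - ((⅕ + 5/44) - s) = 4 - (69/220 - s) = 4 + (-69/220 + s) = 811/220 + s)
o(x) = √(811/220 + 2*x) (o(x) = √((811/220 + x) + x) = √(811/220 + 2*x))
(26*o(-4))*31 = (26*(√(44605 + 24200*(-4))/110))*31 = (26*(√(44605 - 96800)/110))*31 = (26*(√(-52195)/110))*31 = (26*((I*√52195)/110))*31 = (26*(I*√52195/110))*31 = (13*I*√52195/55)*31 = 403*I*√52195/55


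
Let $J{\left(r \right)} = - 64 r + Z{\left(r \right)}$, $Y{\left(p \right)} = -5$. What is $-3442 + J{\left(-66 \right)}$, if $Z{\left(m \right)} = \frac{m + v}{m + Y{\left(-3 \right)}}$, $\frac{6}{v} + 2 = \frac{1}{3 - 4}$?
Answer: $\frac{55590}{71} \approx 782.96$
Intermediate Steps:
$v = -2$ ($v = \frac{6}{-2 + \frac{1}{3 - 4}} = \frac{6}{-2 + \frac{1}{-1}} = \frac{6}{-2 - 1} = \frac{6}{-3} = 6 \left(- \frac{1}{3}\right) = -2$)
$Z{\left(m \right)} = \frac{-2 + m}{-5 + m}$ ($Z{\left(m \right)} = \frac{m - 2}{m - 5} = \frac{-2 + m}{-5 + m}$)
$J{\left(r \right)} = - 64 r + \frac{-2 + r}{-5 + r}$
$-3442 + J{\left(-66 \right)} = -3442 + \frac{-2 - 66 - - 4224 \left(-5 - 66\right)}{-5 - 66} = -3442 + \frac{-2 - 66 - \left(-4224\right) \left(-71\right)}{-71} = -3442 - \frac{-2 - 66 - 299904}{71} = -3442 - - \frac{299972}{71} = -3442 + \frac{299972}{71} = \frac{55590}{71}$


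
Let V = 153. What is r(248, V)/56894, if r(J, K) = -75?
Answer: -75/56894 ≈ -0.0013182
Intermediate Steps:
r(248, V)/56894 = -75/56894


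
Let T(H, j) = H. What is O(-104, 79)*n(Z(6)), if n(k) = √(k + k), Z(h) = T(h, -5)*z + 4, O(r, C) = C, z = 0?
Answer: 158*√2 ≈ 223.45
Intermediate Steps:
Z(h) = 4 (Z(h) = h*0 + 4 = 0 + 4 = 4)
n(k) = √2*√k (n(k) = √(2*k) = √2*√k)
O(-104, 79)*n(Z(6)) = 79*(√2*√4) = 79*(√2*2) = 79*(2*√2) = 158*√2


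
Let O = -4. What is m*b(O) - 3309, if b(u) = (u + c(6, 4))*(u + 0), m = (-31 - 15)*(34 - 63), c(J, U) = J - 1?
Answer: -8645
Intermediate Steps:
c(J, U) = -1 + J
m = 1334 (m = -46*(-29) = 1334)
b(u) = u*(5 + u) (b(u) = (u + (-1 + 6))*(u + 0) = (u + 5)*u = (5 + u)*u = u*(5 + u))
m*b(O) - 3309 = 1334*(-4*(5 - 4)) - 3309 = 1334*(-4*1) - 3309 = 1334*(-4) - 3309 = -5336 - 3309 = -8645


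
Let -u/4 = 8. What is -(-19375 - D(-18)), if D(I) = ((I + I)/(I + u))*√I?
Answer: 19375 + 54*I*√2/25 ≈ 19375.0 + 3.0547*I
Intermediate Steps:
u = -32 (u = -4*8 = -32)
D(I) = 2*I^(3/2)/(-32 + I) (D(I) = ((I + I)/(I - 32))*√I = ((2*I)/(-32 + I))*√I = (2*I/(-32 + I))*√I = 2*I^(3/2)/(-32 + I))
-(-19375 - D(-18)) = -(-19375 - 2*(-18)^(3/2)/(-32 - 18)) = -(-19375 - 2*(-54*I*√2)/(-50)) = -(-19375 - 2*(-54*I*√2)*(-1)/50) = -(-19375 - 54*I*√2/25) = 19375 + 54*I*√2/25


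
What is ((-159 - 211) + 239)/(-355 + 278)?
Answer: 131/77 ≈ 1.7013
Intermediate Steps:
((-159 - 211) + 239)/(-355 + 278) = (-370 + 239)/(-77) = -131*(-1/77) = 131/77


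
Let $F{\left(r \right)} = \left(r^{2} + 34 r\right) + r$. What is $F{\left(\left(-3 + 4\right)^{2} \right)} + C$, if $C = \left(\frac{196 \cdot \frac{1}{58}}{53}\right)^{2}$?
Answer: $\frac{85054888}{2362369} \approx 36.004$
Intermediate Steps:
$F{\left(r \right)} = r^{2} + 35 r$
$C = \frac{9604}{2362369}$ ($C = \left(196 \cdot \frac{1}{58} \cdot \frac{1}{53}\right)^{2} = \left(\frac{98}{29} \cdot \frac{1}{53}\right)^{2} = \left(\frac{98}{1537}\right)^{2} = \frac{9604}{2362369} \approx 0.0040654$)
$F{\left(\left(-3 + 4\right)^{2} \right)} + C = \left(-3 + 4\right)^{2} \left(35 + \left(-3 + 4\right)^{2}\right) + \frac{9604}{2362369} = 1^{2} \left(35 + 1^{2}\right) + \frac{9604}{2362369} = 1 \left(35 + 1\right) + \frac{9604}{2362369} = 1 \cdot 36 + \frac{9604}{2362369} = 36 + \frac{9604}{2362369} = \frac{85054888}{2362369}$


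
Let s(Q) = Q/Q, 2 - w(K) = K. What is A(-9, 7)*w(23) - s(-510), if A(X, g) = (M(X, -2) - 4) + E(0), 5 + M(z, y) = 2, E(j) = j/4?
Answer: 146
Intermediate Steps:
w(K) = 2 - K
E(j) = j/4 (E(j) = j*(1/4) = j/4)
M(z, y) = -3 (M(z, y) = -5 + 2 = -3)
s(Q) = 1
A(X, g) = -7 (A(X, g) = (-3 - 4) + (1/4)*0 = -7 + 0 = -7)
A(-9, 7)*w(23) - s(-510) = -7*(2 - 1*23) - 1*1 = -7*(2 - 23) - 1 = -7*(-21) - 1 = 147 - 1 = 146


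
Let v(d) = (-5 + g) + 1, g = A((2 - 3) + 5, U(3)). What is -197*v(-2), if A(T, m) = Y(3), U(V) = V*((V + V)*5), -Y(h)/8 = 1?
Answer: 2364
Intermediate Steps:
Y(h) = -8 (Y(h) = -8*1 = -8)
U(V) = 10*V² (U(V) = V*((2*V)*5) = V*(10*V) = 10*V²)
A(T, m) = -8
g = -8
v(d) = -12 (v(d) = (-5 - 8) + 1 = -13 + 1 = -12)
-197*v(-2) = -197*(-12) = 2364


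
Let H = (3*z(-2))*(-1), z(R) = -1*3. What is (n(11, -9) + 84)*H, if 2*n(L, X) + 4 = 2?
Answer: 747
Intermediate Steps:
n(L, X) = -1 (n(L, X) = -2 + (1/2)*2 = -2 + 1 = -1)
z(R) = -3
H = 9 (H = (3*(-3))*(-1) = -9*(-1) = 9)
(n(11, -9) + 84)*H = (-1 + 84)*9 = 83*9 = 747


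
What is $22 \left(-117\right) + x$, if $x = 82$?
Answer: $-2492$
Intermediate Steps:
$22 \left(-117\right) + x = 22 \left(-117\right) + 82 = -2574 + 82 = -2492$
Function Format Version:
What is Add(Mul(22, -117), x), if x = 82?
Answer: -2492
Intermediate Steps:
Add(Mul(22, -117), x) = Add(Mul(22, -117), 82) = Add(-2574, 82) = -2492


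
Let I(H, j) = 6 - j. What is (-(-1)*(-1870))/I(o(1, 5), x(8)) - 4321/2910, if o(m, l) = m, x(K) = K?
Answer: 2716529/2910 ≈ 933.51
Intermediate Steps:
(-(-1)*(-1870))/I(o(1, 5), x(8)) - 4321/2910 = (-(-1)*(-1870))/(6 - 1*8) - 4321/2910 = (-1*1870)/(6 - 8) - 4321*1/2910 = -1870/(-2) - 4321/2910 = -1870*(-½) - 4321/2910 = 935 - 4321/2910 = 2716529/2910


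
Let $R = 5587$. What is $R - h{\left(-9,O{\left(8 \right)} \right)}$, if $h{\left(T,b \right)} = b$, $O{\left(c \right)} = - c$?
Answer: $5595$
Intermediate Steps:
$R - h{\left(-9,O{\left(8 \right)} \right)} = 5587 - \left(-1\right) 8 = 5587 - -8 = 5587 + 8 = 5595$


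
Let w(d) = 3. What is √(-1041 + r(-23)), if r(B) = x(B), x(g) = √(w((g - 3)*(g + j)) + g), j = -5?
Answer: √(-1041 + 2*I*√5) ≈ 0.06931 + 32.265*I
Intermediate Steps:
x(g) = √(3 + g)
r(B) = √(3 + B)
√(-1041 + r(-23)) = √(-1041 + √(3 - 23)) = √(-1041 + √(-20)) = √(-1041 + 2*I*√5)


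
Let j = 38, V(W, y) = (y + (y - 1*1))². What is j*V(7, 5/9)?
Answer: 38/81 ≈ 0.46914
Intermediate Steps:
V(W, y) = (-1 + 2*y)² (V(W, y) = (y + (y - 1))² = (y + (-1 + y))² = (-1 + 2*y)²)
j*V(7, 5/9) = 38*(-1 + 2*(5/9))² = 38*(-1 + 10/9)² = 38*(⅑)² = 38*(1/81) = 38/81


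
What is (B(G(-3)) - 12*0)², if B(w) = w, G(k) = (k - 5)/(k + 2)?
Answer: 64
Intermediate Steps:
G(k) = (-5 + k)/(2 + k)
(B(G(-3)) - 12*0)² = ((-5 - 3)/(2 - 3) - 12*0)² = (-8/(-1) + 0)² = (-1*(-8) + 0)² = (8 + 0)² = 8² = 64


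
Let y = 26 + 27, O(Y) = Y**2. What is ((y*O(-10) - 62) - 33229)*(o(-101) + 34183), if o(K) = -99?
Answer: -954045244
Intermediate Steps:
y = 53
((y*O(-10) - 62) - 33229)*(o(-101) + 34183) = ((53*(-10)**2 - 62) - 33229)*(-99 + 34183) = ((53*100 - 62) - 33229)*34084 = ((5300 - 62) - 33229)*34084 = (5238 - 33229)*34084 = -27991*34084 = -954045244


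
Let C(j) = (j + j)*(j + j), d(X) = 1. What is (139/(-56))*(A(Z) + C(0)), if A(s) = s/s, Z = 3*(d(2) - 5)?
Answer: -139/56 ≈ -2.4821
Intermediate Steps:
C(j) = 4*j² (C(j) = (2*j)*(2*j) = 4*j²)
Z = -12 (Z = 3*(1 - 5) = 3*(-4) = -12)
A(s) = 1
(139/(-56))*(A(Z) + C(0)) = (139/(-56))*(1 + 4*0²) = (139*(-1/56))*(1 + 4*0) = -139*(1 + 0)/56 = -139/56*1 = -139/56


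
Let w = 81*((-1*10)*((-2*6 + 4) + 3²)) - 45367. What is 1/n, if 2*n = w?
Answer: -2/46177 ≈ -4.3312e-5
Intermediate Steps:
w = -46177 (w = 81*(-10*((-12 + 4) + 9)) - 45367 = 81*(-10*(-8 + 9)) - 45367 = 81*(-10*1) - 45367 = 81*(-10) - 45367 = -810 - 45367 = -46177)
n = -46177/2 (n = (½)*(-46177) = -46177/2 ≈ -23089.)
1/n = 1/(-46177/2) = -2/46177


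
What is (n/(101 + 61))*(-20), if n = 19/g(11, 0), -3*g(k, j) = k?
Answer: 190/297 ≈ 0.63973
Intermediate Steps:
g(k, j) = -k/3
n = -57/11 (n = 19/((-1/3*11)) = 19/(-11/3) = 19*(-3/11) = -57/11 ≈ -5.1818)
(n/(101 + 61))*(-20) = -57/(11*(101 + 61))*(-20) = -57/11/162*(-20) = -57/11*1/162*(-20) = -19/594*(-20) = 190/297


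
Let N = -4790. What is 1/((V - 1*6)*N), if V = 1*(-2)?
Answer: 1/38320 ≈ 2.6096e-5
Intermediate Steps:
V = -2
1/((V - 1*6)*N) = 1/((-2 - 1*6)*(-4790)) = 1/((-2 - 6)*(-4790)) = 1/(-8*(-4790)) = 1/38320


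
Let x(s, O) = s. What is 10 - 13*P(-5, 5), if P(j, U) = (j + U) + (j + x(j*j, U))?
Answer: -250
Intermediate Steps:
P(j, U) = U + j**2 + 2*j (P(j, U) = (j + U) + (j + j*j) = (U + j) + (j + j**2) = U + j**2 + 2*j)
10 - 13*P(-5, 5) = 10 - 13*(5 + (-5)**2 + 2*(-5)) = 10 - 13*(5 + 25 - 10) = 10 - 13*20 = 10 - 260 = -250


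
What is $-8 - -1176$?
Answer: $1168$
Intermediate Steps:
$-8 - -1176 = -8 + 1176 = 1168$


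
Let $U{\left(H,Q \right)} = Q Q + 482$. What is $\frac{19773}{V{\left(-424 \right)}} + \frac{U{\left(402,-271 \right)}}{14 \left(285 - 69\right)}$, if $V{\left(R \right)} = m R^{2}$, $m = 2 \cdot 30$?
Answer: $\frac{5537740753}{226517760} \approx 24.447$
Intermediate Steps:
$m = 60$
$U{\left(H,Q \right)} = 482 + Q^{2}$ ($U{\left(H,Q \right)} = Q^{2} + 482 = 482 + Q^{2}$)
$V{\left(R \right)} = 60 R^{2}$
$\frac{19773}{V{\left(-424 \right)}} + \frac{U{\left(402,-271 \right)}}{14 \left(285 - 69\right)} = \frac{19773}{60 \left(-424\right)^{2}} + \frac{482 + \left(-271\right)^{2}}{14 \left(285 - 69\right)} = \frac{19773}{60 \cdot 179776} + \frac{482 + 73441}{14 \cdot 216} = \frac{19773}{10786560} + \frac{73923}{3024} = 19773 \cdot \frac{1}{10786560} + 73923 \cdot \frac{1}{3024} = \frac{6591}{3595520} + \frac{24641}{1008} = \frac{5537740753}{226517760}$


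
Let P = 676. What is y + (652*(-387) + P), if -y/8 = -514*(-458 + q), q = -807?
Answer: -5453328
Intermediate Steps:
y = -5201680 (y = -(-4112)*(-458 - 807) = -(-4112)*(-1265) = -8*650210 = -5201680)
y + (652*(-387) + P) = -5201680 + (652*(-387) + 676) = -5201680 + (-252324 + 676) = -5201680 - 251648 = -5453328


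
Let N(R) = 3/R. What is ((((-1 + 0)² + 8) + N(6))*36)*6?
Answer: 2052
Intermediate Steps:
((((-1 + 0)² + 8) + N(6))*36)*6 = ((((-1 + 0)² + 8) + 3/6)*36)*6 = ((((-1)² + 8) + 3*(⅙))*36)*6 = (((1 + 8) + ½)*36)*6 = ((9 + ½)*36)*6 = ((19/2)*36)*6 = 342*6 = 2052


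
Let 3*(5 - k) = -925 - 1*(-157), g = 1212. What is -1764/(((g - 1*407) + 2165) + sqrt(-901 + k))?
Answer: -37422/63011 + 504*I*sqrt(10)/315055 ≈ -0.5939 + 0.0050588*I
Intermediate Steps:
k = 261 (k = 5 - (-925 - 1*(-157))/3 = 5 - (-925 + 157)/3 = 5 - 1/3*(-768) = 5 + 256 = 261)
-1764/(((g - 1*407) + 2165) + sqrt(-901 + k)) = -1764/(((1212 - 1*407) + 2165) + sqrt(-901 + 261)) = -1764/(((1212 - 407) + 2165) + sqrt(-640)) = -1764/((805 + 2165) + 8*I*sqrt(10)) = -1764/(2970 + 8*I*sqrt(10))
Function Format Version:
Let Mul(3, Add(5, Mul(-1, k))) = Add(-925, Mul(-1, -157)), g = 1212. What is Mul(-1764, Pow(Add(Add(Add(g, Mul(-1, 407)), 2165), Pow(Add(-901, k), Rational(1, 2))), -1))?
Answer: Add(Rational(-37422, 63011), Mul(Rational(504, 315055), I, Pow(10, Rational(1, 2)))) ≈ Add(-0.59390, Mul(0.0050588, I))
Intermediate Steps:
k = 261 (k = Add(5, Mul(Rational(-1, 3), Add(-925, Mul(-1, -157)))) = Add(5, Mul(Rational(-1, 3), Add(-925, 157))) = Add(5, Mul(Rational(-1, 3), -768)) = Add(5, 256) = 261)
Mul(-1764, Pow(Add(Add(Add(g, Mul(-1, 407)), 2165), Pow(Add(-901, k), Rational(1, 2))), -1)) = Mul(-1764, Pow(Add(Add(Add(1212, Mul(-1, 407)), 2165), Pow(Add(-901, 261), Rational(1, 2))), -1)) = Mul(-1764, Pow(Add(Add(Add(1212, -407), 2165), Pow(-640, Rational(1, 2))), -1)) = Mul(-1764, Pow(Add(Add(805, 2165), Mul(8, I, Pow(10, Rational(1, 2)))), -1)) = Mul(-1764, Pow(Add(2970, Mul(8, I, Pow(10, Rational(1, 2)))), -1))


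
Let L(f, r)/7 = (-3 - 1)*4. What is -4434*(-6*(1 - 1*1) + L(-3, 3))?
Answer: 496608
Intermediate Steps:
L(f, r) = -112 (L(f, r) = 7*((-3 - 1)*4) = 7*(-4*4) = 7*(-16) = -112)
-4434*(-6*(1 - 1*1) + L(-3, 3)) = -4434*(-6*(1 - 1*1) - 112) = -4434*(-6*(1 - 1) - 112) = -4434*(-6*0 - 112) = -4434*(0 - 112) = -4434*(-112) = 496608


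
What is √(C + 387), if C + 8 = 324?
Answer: √703 ≈ 26.514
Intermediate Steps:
C = 316 (C = -8 + 324 = 316)
√(C + 387) = √(316 + 387) = √703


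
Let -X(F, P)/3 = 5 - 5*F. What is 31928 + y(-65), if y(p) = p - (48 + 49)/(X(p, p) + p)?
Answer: 33615562/1055 ≈ 31863.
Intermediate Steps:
X(F, P) = -15 + 15*F (X(F, P) = -3*(5 - 5*F) = -15 + 15*F)
y(p) = p - 97/(-15 + 16*p) (y(p) = p - (48 + 49)/((-15 + 15*p) + p) = p - 97/(-15 + 16*p))
31928 + y(-65) = 31928 + (-97 - 15*(-65) + 16*(-65)**2)/(-15 + 16*(-65)) = 31928 + (-97 + 975 + 16*4225)/(-15 - 1040) = 31928 + (-97 + 975 + 67600)/(-1055) = 31928 - 1/1055*68478 = 31928 - 68478/1055 = 33615562/1055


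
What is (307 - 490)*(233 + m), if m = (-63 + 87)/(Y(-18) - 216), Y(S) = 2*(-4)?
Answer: -1193343/28 ≈ -42619.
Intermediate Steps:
Y(S) = -8
m = -3/28 (m = (-63 + 87)/(-8 - 216) = 24/(-224) = 24*(-1/224) = -3/28 ≈ -0.10714)
(307 - 490)*(233 + m) = (307 - 490)*(233 - 3/28) = -183*6521/28 = -1193343/28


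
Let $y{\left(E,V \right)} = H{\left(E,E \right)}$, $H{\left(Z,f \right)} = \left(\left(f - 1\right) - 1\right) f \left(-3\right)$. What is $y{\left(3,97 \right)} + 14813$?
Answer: $14804$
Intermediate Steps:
$H{\left(Z,f \right)} = - 3 f \left(-2 + f\right)$ ($H{\left(Z,f \right)} = \left(\left(-1 + f\right) - 1\right) f \left(-3\right) = \left(-2 + f\right) f \left(-3\right) = f \left(-2 + f\right) \left(-3\right) = - 3 f \left(-2 + f\right)$)
$y{\left(E,V \right)} = 3 E \left(2 - E\right)$
$y{\left(3,97 \right)} + 14813 = 3 \cdot 3 \left(2 - 3\right) + 14813 = 3 \cdot 3 \left(-1\right) + 14813 = -9 + 14813 = 14804$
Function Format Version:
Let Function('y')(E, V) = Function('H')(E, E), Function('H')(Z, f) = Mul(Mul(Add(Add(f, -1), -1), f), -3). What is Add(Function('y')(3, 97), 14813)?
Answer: 14804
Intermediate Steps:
Function('H')(Z, f) = Mul(-3, f, Add(-2, f)) (Function('H')(Z, f) = Mul(Mul(Add(Add(-1, f), -1), f), -3) = Mul(Mul(Add(-2, f), f), -3) = Mul(Mul(f, Add(-2, f)), -3) = Mul(-3, f, Add(-2, f)))
Function('y')(E, V) = Mul(3, E, Add(2, Mul(-1, E)))
Add(Function('y')(3, 97), 14813) = Add(Mul(3, 3, Add(2, Mul(-1, 3))), 14813) = Add(Mul(3, 3, Add(2, -3)), 14813) = Add(Mul(3, 3, -1), 14813) = Add(-9, 14813) = 14804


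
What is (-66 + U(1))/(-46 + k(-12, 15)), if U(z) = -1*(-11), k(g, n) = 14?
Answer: 55/32 ≈ 1.7188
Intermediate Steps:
U(z) = 11
(-66 + U(1))/(-46 + k(-12, 15)) = (-66 + 11)/(-46 + 14) = -55/(-32) = -55*(-1/32) = 55/32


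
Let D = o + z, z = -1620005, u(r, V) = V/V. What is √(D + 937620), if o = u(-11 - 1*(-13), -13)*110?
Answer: 5*I*√27291 ≈ 826.0*I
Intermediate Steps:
u(r, V) = 1
o = 110 (o = 1*110 = 110)
D = -1619895 (D = 110 - 1620005 = -1619895)
√(D + 937620) = √(-1619895 + 937620) = √(-682275) = 5*I*√27291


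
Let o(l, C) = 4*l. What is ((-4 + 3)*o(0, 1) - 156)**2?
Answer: 24336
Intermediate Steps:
((-4 + 3)*o(0, 1) - 156)**2 = ((-4 + 3)*(4*0) - 156)**2 = (-1*0 - 156)**2 = (0 - 156)**2 = (-156)**2 = 24336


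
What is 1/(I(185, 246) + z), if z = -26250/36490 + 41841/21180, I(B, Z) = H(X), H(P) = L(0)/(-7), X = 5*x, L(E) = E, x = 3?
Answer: 25761940/32360103 ≈ 0.79610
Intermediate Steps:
X = 15 (X = 5*3 = 15)
H(P) = 0 (H(P) = 0/(-7) = 0*(-⅐) = 0)
I(B, Z) = 0
z = 32360103/25761940 (z = -26250*1/36490 + 41841*(1/21180) = -2625/3649 + 13947/7060 = 32360103/25761940 ≈ 1.2561)
1/(I(185, 246) + z) = 1/(0 + 32360103/25761940) = 1/(32360103/25761940) = 25761940/32360103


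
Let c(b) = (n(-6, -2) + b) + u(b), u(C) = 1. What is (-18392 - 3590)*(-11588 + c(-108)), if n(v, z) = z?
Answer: 257123454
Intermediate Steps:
c(b) = -1 + b (c(b) = (-2 + b) + 1 = -1 + b)
(-18392 - 3590)*(-11588 + c(-108)) = (-18392 - 3590)*(-11588 + (-1 - 108)) = -21982*(-11588 - 109) = -21982*(-11697) = 257123454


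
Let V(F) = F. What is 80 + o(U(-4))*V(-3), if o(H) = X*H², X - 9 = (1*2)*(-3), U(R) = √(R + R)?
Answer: 152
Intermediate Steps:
U(R) = √2*√R (U(R) = √(2*R) = √2*√R)
X = 3 (X = 9 + (1*2)*(-3) = 9 + 2*(-3) = 9 - 6 = 3)
o(H) = 3*H²
80 + o(U(-4))*V(-3) = 80 + (3*(√2*√(-4))²)*(-3) = 80 + (3*(√2*(2*I))²)*(-3) = 80 + (3*(2*I*√2)²)*(-3) = 80 + (3*(-8))*(-3) = 80 - 24*(-3) = 80 + 72 = 152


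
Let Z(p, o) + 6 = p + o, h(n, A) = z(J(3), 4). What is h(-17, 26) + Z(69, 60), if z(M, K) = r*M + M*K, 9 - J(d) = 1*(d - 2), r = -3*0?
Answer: 155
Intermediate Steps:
r = 0
J(d) = 11 - d (J(d) = 9 - (d - 2) = 9 - (-2 + d) = 9 + (2 - d) = 11 - d)
z(M, K) = K*M (z(M, K) = 0*M + M*K = 0 + K*M = K*M)
h(n, A) = 32 (h(n, A) = 4*(11 - 1*3) = 4*(11 - 3) = 4*8 = 32)
Z(p, o) = -6 + o + p (Z(p, o) = -6 + (p + o) = -6 + (o + p) = -6 + o + p)
h(-17, 26) + Z(69, 60) = 32 + (-6 + 60 + 69) = 32 + 123 = 155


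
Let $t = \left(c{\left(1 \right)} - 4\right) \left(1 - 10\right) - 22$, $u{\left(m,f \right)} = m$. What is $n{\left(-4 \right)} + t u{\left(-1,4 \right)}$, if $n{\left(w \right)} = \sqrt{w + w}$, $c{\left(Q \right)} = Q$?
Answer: $-5 + 2 i \sqrt{2} \approx -5.0 + 2.8284 i$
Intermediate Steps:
$t = 5$ ($t = \left(1 - 4\right) \left(1 - 10\right) - 22 = \left(-3\right) \left(-9\right) - 22 = 27 - 22 = 5$)
$n{\left(w \right)} = \sqrt{2} \sqrt{w}$ ($n{\left(w \right)} = \sqrt{2 w} = \sqrt{2} \sqrt{w}$)
$n{\left(-4 \right)} + t u{\left(-1,4 \right)} = \sqrt{2} \sqrt{-4} + 5 \left(-1\right) = \sqrt{2} \cdot 2 i - 5 = 2 i \sqrt{2} - 5 = -5 + 2 i \sqrt{2}$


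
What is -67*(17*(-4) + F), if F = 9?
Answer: 3953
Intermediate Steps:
-67*(17*(-4) + F) = -67*(17*(-4) + 9) = -67*(-68 + 9) = -67*(-59) = 3953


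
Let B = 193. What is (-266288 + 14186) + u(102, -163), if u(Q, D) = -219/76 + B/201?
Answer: -3851139503/15276 ≈ -2.5210e+5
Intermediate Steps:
u(Q, D) = -29351/15276 (u(Q, D) = -219/76 + 193/201 = -29351/15276)
(-266288 + 14186) + u(102, -163) = (-266288 + 14186) - 29351/15276 = -252102 - 29351/15276 = -3851139503/15276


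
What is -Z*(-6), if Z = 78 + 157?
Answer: 1410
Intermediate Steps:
Z = 235
-Z*(-6) = -235*(-6) = -1*(-1410) = 1410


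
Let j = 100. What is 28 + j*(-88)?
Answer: -8772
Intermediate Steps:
28 + j*(-88) = 28 + 100*(-88) = 28 - 8800 = -8772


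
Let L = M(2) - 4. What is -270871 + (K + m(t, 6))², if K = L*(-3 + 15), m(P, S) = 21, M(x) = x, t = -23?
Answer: -270862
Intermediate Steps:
L = -2 (L = 2 - 4 = -2)
K = -24 (K = -2*(-3 + 15) = -2*12 = -24)
-270871 + (K + m(t, 6))² = -270871 + (-24 + 21)² = -270871 + (-3)² = -270871 + 9 = -270862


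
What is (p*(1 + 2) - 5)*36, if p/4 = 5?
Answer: 1980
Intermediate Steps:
p = 20 (p = 4*5 = 20)
(p*(1 + 2) - 5)*36 = (20*(1 + 2) - 5)*36 = (20*3 - 5)*36 = (60 - 5)*36 = 55*36 = 1980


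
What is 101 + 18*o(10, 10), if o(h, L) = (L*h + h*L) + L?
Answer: 3881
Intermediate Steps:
o(h, L) = L + 2*L*h (o(h, L) = (L*h + L*h) + L = 2*L*h + L = L + 2*L*h)
101 + 18*o(10, 10) = 101 + 18*(10*(1 + 2*10)) = 101 + 18*(10*(1 + 20)) = 101 + 18*(10*21) = 101 + 18*210 = 101 + 3780 = 3881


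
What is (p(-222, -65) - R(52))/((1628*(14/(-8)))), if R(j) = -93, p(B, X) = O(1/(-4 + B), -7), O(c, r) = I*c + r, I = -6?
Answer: -9721/321937 ≈ -0.030195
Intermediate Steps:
O(c, r) = r - 6*c (O(c, r) = -6*c + r = r - 6*c)
p(B, X) = -7 - 6/(-4 + B)
(p(-222, -65) - R(52))/((1628*(14/(-8)))) = ((22 - 7*(-222))/(-4 - 222) - 1*(-93))/((1628*(14/(-8)))) = ((22 + 1554)/(-226) + 93)/((1628*(14*(-1/8)))) = (-1/226*1576 + 93)/((1628*(-7/4))) = (-788/113 + 93)/(-2849) = (9721/113)*(-1/2849) = -9721/321937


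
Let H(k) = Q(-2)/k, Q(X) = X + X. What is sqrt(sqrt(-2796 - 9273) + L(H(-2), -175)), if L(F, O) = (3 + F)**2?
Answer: sqrt(25 + 9*I*sqrt(149)) ≈ 8.2966 + 6.6207*I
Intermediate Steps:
Q(X) = 2*X
H(k) = -4/k (H(k) = (2*(-2))/k = -4/k)
sqrt(sqrt(-2796 - 9273) + L(H(-2), -175)) = sqrt(sqrt(-2796 - 9273) + (3 - 4/(-2))**2) = sqrt(sqrt(-12069) + (3 - 4*(-1/2))**2) = sqrt(9*I*sqrt(149) + (3 + 2)**2) = sqrt(9*I*sqrt(149) + 5**2) = sqrt(9*I*sqrt(149) + 25) = sqrt(25 + 9*I*sqrt(149))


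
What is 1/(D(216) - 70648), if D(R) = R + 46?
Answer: -1/70386 ≈ -1.4207e-5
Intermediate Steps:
D(R) = 46 + R
1/(D(216) - 70648) = 1/((46 + 216) - 70648) = 1/(262 - 70648) = 1/(-70386) = -1/70386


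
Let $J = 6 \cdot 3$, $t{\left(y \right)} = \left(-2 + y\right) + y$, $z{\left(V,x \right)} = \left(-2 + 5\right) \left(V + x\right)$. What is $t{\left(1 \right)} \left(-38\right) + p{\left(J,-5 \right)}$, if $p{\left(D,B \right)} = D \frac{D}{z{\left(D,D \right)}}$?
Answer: $3$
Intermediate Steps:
$z{\left(V,x \right)} = 3 V + 3 x$ ($z{\left(V,x \right)} = 3 \left(V + x\right) = 3 V + 3 x$)
$t{\left(y \right)} = -2 + 2 y$
$J = 18$
$p{\left(D,B \right)} = \frac{D}{6}$ ($p{\left(D,B \right)} = D \frac{D}{3 D + 3 D} = D \frac{D}{6 D} = D D \frac{1}{6 D} = D \frac{1}{6} = \frac{D}{6}$)
$t{\left(1 \right)} \left(-38\right) + p{\left(J,-5 \right)} = \left(-2 + 2 \cdot 1\right) \left(-38\right) + \frac{1}{6} \cdot 18 = \left(-2 + 2\right) \left(-38\right) + 3 = 0 \left(-38\right) + 3 = 0 + 3 = 3$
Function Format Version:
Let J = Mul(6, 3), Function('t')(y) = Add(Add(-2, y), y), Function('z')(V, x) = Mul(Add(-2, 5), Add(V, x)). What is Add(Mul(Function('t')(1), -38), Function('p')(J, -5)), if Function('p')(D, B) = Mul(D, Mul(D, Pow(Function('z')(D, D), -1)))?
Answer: 3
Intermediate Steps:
Function('z')(V, x) = Add(Mul(3, V), Mul(3, x)) (Function('z')(V, x) = Mul(3, Add(V, x)) = Add(Mul(3, V), Mul(3, x)))
Function('t')(y) = Add(-2, Mul(2, y))
J = 18
Function('p')(D, B) = Mul(Rational(1, 6), D) (Function('p')(D, B) = Mul(D, Mul(D, Pow(Add(Mul(3, D), Mul(3, D)), -1))) = Mul(D, Mul(D, Pow(Mul(6, D), -1))) = Mul(D, Mul(D, Mul(Rational(1, 6), Pow(D, -1)))) = Mul(D, Rational(1, 6)) = Mul(Rational(1, 6), D))
Add(Mul(Function('t')(1), -38), Function('p')(J, -5)) = Add(Mul(Add(-2, Mul(2, 1)), -38), Mul(Rational(1, 6), 18)) = Add(Mul(Add(-2, 2), -38), 3) = Add(Mul(0, -38), 3) = Add(0, 3) = 3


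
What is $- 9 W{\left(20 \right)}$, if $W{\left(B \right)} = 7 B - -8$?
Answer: $-1332$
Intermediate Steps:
$W{\left(B \right)} = 8 + 7 B$ ($W{\left(B \right)} = 7 B + 8 = 8 + 7 B$)
$- 9 W{\left(20 \right)} = - 9 \left(8 + 7 \cdot 20\right) = - 9 \left(8 + 140\right) = \left(-9\right) 148 = -1332$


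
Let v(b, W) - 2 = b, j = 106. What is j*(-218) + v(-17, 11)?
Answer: -23123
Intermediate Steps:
v(b, W) = 2 + b
j*(-218) + v(-17, 11) = 106*(-218) + (2 - 17) = -23108 - 15 = -23123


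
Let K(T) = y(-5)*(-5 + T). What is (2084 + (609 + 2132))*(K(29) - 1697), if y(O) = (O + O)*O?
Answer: -2398025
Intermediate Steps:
y(O) = 2*O**2 (y(O) = (2*O)*O = 2*O**2)
K(T) = -250 + 50*T (K(T) = (2*(-5)**2)*(-5 + T) = (2*25)*(-5 + T) = 50*(-5 + T) = -250 + 50*T)
(2084 + (609 + 2132))*(K(29) - 1697) = (2084 + (609 + 2132))*((-250 + 50*29) - 1697) = (2084 + 2741)*((-250 + 1450) - 1697) = 4825*(1200 - 1697) = 4825*(-497) = -2398025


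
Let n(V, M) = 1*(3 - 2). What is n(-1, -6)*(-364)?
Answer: -364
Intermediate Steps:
n(V, M) = 1 (n(V, M) = 1*1 = 1)
n(-1, -6)*(-364) = 1*(-364) = -364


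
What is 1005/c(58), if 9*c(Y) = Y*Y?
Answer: 9045/3364 ≈ 2.6888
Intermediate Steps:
c(Y) = Y²/9 (c(Y) = (Y*Y)/9 = Y²/9)
1005/c(58) = 1005/(((⅑)*58²)) = 1005/(((⅑)*3364)) = 1005/(3364/9) = 1005*(9/3364) = 9045/3364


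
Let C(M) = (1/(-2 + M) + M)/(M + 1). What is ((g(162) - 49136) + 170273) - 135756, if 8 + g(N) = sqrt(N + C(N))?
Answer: -14627 + sqrt(6928936030)/6520 ≈ -14614.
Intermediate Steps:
C(M) = (M + 1/(-2 + M))/(1 + M)
g(N) = -8 + sqrt(N + (-1 - N**2 + 2*N)/(2 + N - N**2))
((g(162) - 49136) + 170273) - 135756 = (((-8 + sqrt((-1 - 1*162**3 + 4*162)/(2 + 162 - 1*162**2))) - 49136) + 170273) - 135756 = (((-8 + sqrt((-1 - 1*4251528 + 648)/(2 + 162 - 1*26244))) - 49136) + 170273) - 135756 = (((-8 + sqrt((-1 - 4251528 + 648)/(2 + 162 - 26244))) - 49136) + 170273) - 135756 = (((-8 + sqrt(-4250881/(-26080))) - 49136) + 170273) - 135756 = (((-8 + sqrt(-1/26080*(-4250881))) - 49136) + 170273) - 135756 = (((-8 + sqrt(4250881/26080)) - 49136) + 170273) - 135756 = (((-8 + sqrt(6928936030)/6520) - 49136) + 170273) - 135756 = ((-49144 + sqrt(6928936030)/6520) + 170273) - 135756 = (121129 + sqrt(6928936030)/6520) - 135756 = -14627 + sqrt(6928936030)/6520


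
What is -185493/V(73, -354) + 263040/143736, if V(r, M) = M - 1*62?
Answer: 1115476937/2491424 ≈ 447.73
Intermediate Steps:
V(r, M) = -62 + M (V(r, M) = M - 62 = -62 + M)
-185493/V(73, -354) + 263040/143736 = -185493/(-62 - 354) + 263040/143736 = -185493/(-416) + 263040*(1/143736) = -185493*(-1/416) + 10960/5989 = 185493/416 + 10960/5989 = 1115476937/2491424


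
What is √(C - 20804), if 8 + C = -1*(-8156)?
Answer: 4*I*√791 ≈ 112.5*I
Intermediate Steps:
C = 8148 (C = -8 - 1*(-8156) = -8 + 8156 = 8148)
√(C - 20804) = √(8148 - 20804) = √(-12656) = 4*I*√791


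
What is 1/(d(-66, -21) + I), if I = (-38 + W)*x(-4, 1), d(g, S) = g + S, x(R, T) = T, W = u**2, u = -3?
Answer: -1/116 ≈ -0.0086207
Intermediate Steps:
W = 9 (W = (-3)**2 = 9)
d(g, S) = S + g
I = -29 (I = (-38 + 9)*1 = -29*1 = -29)
1/(d(-66, -21) + I) = 1/((-21 - 66) - 29) = 1/(-87 - 29) = 1/(-116) = -1/116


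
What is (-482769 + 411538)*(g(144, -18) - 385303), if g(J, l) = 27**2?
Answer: 27393590594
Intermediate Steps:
g(J, l) = 729
(-482769 + 411538)*(g(144, -18) - 385303) = (-482769 + 411538)*(729 - 385303) = -71231*(-384574) = 27393590594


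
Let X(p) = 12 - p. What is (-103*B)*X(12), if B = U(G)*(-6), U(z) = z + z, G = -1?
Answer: 0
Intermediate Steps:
U(z) = 2*z
B = 12 (B = (2*(-1))*(-6) = -2*(-6) = 12)
(-103*B)*X(12) = (-103*12)*(12 - 1*12) = -1236*(12 - 12) = -1236*0 = 0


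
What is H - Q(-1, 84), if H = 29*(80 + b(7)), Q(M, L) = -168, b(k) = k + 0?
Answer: 2691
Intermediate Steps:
b(k) = k
H = 2523 (H = 29*(80 + 7) = 29*87 = 2523)
H - Q(-1, 84) = 2523 - 1*(-168) = 2523 + 168 = 2691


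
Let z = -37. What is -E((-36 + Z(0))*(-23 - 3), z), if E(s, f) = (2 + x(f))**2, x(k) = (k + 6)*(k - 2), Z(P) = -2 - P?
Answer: -1466521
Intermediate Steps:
x(k) = (-2 + k)*(6 + k) (x(k) = (6 + k)*(-2 + k) = (-2 + k)*(6 + k))
E(s, f) = (-10 + f**2 + 4*f)**2 (E(s, f) = (2 + (-12 + f**2 + 4*f))**2 = (-10 + f**2 + 4*f)**2)
-E((-36 + Z(0))*(-23 - 3), z) = -(-10 + (-37)**2 + 4*(-37))**2 = -(-10 + 1369 - 148)**2 = -1*1211**2 = -1*1466521 = -1466521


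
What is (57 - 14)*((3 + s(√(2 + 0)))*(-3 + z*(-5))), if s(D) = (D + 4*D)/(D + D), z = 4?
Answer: -10879/2 ≈ -5439.5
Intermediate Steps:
s(D) = 5/2 (s(D) = (5*D)/((2*D)) = (5*D)*(1/(2*D)) = 5/2)
(57 - 14)*((3 + s(√(2 + 0)))*(-3 + z*(-5))) = (57 - 14)*((3 + 5/2)*(-3 + 4*(-5))) = 43*(11*(-3 - 20)/2) = 43*((11/2)*(-23)) = 43*(-253/2) = -10879/2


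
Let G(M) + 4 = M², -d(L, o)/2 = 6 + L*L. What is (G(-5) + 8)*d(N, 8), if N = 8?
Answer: -4060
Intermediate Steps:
d(L, o) = -12 - 2*L² (d(L, o) = -2*(6 + L*L) = -2*(6 + L²) = -12 - 2*L²)
G(M) = -4 + M²
(G(-5) + 8)*d(N, 8) = ((-4 + (-5)²) + 8)*(-12 - 2*8²) = ((-4 + 25) + 8)*(-12 - 2*64) = (21 + 8)*(-12 - 128) = 29*(-140) = -4060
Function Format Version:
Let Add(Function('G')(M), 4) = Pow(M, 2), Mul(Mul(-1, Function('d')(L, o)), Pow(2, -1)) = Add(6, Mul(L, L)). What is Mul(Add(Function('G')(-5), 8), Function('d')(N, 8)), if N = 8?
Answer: -4060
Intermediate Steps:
Function('d')(L, o) = Add(-12, Mul(-2, Pow(L, 2))) (Function('d')(L, o) = Mul(-2, Add(6, Mul(L, L))) = Mul(-2, Add(6, Pow(L, 2))) = Add(-12, Mul(-2, Pow(L, 2))))
Function('G')(M) = Add(-4, Pow(M, 2))
Mul(Add(Function('G')(-5), 8), Function('d')(N, 8)) = Mul(Add(Add(-4, Pow(-5, 2)), 8), Add(-12, Mul(-2, Pow(8, 2)))) = Mul(Add(Add(-4, 25), 8), Add(-12, Mul(-2, 64))) = Mul(Add(21, 8), Add(-12, -128)) = Mul(29, -140) = -4060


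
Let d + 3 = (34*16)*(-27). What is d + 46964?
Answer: 32273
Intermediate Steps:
d = -14691 (d = -3 + (34*16)*(-27) = -3 + 544*(-27) = -3 - 14688 = -14691)
d + 46964 = -14691 + 46964 = 32273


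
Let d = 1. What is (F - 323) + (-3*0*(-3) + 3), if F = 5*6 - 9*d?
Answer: -299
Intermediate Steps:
F = 21 (F = 5*6 - 9*1 = 30 - 9 = 21)
(F - 323) + (-3*0*(-3) + 3) = (21 - 323) + (-3*0*(-3) + 3) = -302 + (0*(-3) + 3) = -302 + (0 + 3) = -302 + 3 = -299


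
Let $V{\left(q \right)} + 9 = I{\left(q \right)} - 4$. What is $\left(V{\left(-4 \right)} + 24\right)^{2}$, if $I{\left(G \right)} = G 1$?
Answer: $49$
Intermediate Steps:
$I{\left(G \right)} = G$
$V{\left(q \right)} = -13 + q$ ($V{\left(q \right)} = -9 + \left(q - 4\right) = -9 + \left(-4 + q\right) = -13 + q$)
$\left(V{\left(-4 \right)} + 24\right)^{2} = \left(\left(-13 - 4\right) + 24\right)^{2} = \left(-17 + 24\right)^{2} = 7^{2} = 49$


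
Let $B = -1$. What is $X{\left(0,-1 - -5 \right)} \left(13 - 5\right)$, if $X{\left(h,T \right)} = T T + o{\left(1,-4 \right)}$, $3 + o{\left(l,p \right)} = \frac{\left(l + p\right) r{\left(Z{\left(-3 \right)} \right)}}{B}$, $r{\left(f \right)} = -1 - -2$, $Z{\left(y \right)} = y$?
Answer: $128$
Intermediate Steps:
$r{\left(f \right)} = 1$ ($r{\left(f \right)} = -1 + 2 = 1$)
$o{\left(l,p \right)} = -3 - l - p$ ($o{\left(l,p \right)} = -3 + \frac{\left(l + p\right) 1}{-1} = -3 + \left(l + p\right) \left(-1\right) = -3 - \left(l + p\right) = -3 - l - p$)
$X{\left(h,T \right)} = T^{2}$ ($X{\left(h,T \right)} = T T - 0 = T^{2} - 0 = T^{2} + 0 = T^{2}$)
$X{\left(0,-1 - -5 \right)} \left(13 - 5\right) = \left(-1 - -5\right)^{2} \left(13 - 5\right) = \left(-1 + 5\right)^{2} \cdot 8 = 4^{2} \cdot 8 = 16 \cdot 8 = 128$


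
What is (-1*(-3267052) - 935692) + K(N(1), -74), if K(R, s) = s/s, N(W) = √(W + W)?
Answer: 2331361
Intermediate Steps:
N(W) = √2*√W (N(W) = √(2*W) = √2*√W)
K(R, s) = 1
(-1*(-3267052) - 935692) + K(N(1), -74) = (-1*(-3267052) - 935692) + 1 = (3267052 - 935692) + 1 = 2331360 + 1 = 2331361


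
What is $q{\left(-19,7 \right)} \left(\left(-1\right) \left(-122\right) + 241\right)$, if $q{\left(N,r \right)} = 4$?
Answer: $1452$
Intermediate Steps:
$q{\left(-19,7 \right)} \left(\left(-1\right) \left(-122\right) + 241\right) = 4 \left(\left(-1\right) \left(-122\right) + 241\right) = 4 \left(122 + 241\right) = 4 \cdot 363 = 1452$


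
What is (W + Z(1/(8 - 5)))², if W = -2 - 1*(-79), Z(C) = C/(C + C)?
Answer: 24025/4 ≈ 6006.3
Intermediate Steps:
Z(C) = ½ (Z(C) = C/((2*C)) = C*(1/(2*C)) = ½)
W = 77 (W = -2 + 79 = 77)
(W + Z(1/(8 - 5)))² = (77 + ½)² = (155/2)² = 24025/4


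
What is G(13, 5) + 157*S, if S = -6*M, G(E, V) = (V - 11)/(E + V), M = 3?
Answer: -8479/3 ≈ -2826.3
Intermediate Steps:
G(E, V) = (-11 + V)/(E + V)
S = -18 (S = -6*3 = -18)
G(13, 5) + 157*S = (-11 + 5)/(13 + 5) + 157*(-18) = -6/18 - 2826 = (1/18)*(-6) - 2826 = -1/3 - 2826 = -8479/3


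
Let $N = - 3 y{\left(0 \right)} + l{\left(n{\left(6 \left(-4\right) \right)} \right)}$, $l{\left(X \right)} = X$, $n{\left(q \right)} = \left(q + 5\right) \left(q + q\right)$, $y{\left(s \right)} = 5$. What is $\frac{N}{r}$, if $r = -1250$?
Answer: $- \frac{897}{1250} \approx -0.7176$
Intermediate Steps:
$n{\left(q \right)} = 2 q \left(5 + q\right)$ ($n{\left(q \right)} = \left(5 + q\right) 2 q = 2 q \left(5 + q\right)$)
$N = 897$ ($N = \left(-3\right) 5 + 2 \cdot 6 \left(-4\right) \left(5 + 6 \left(-4\right)\right) = -15 + 2 \left(-24\right) \left(5 - 24\right) = -15 + 2 \left(-24\right) \left(-19\right) = -15 + 912 = 897$)
$\frac{N}{r} = \frac{897}{-1250} = 897 \left(- \frac{1}{1250}\right) = - \frac{897}{1250}$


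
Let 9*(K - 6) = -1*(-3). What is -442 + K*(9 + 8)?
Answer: -1003/3 ≈ -334.33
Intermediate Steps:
K = 19/3 (K = 6 + (-1*(-3))/9 = 6 + (⅑)*3 = 6 + ⅓ = 19/3 ≈ 6.3333)
-442 + K*(9 + 8) = -442 + 19*(9 + 8)/3 = -442 + (19/3)*17 = -442 + 323/3 = -1003/3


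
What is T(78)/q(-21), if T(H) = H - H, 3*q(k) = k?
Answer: 0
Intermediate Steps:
q(k) = k/3
T(H) = 0
T(78)/q(-21) = 0/(((1/3)*(-21))) = 0/(-7) = 0*(-1/7) = 0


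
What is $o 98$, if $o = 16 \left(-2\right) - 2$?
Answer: $-3332$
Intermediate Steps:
$o = -34$ ($o = -32 - 2 = -34$)
$o 98 = \left(-34\right) 98 = -3332$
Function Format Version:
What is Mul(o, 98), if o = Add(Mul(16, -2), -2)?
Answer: -3332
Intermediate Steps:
o = -34 (o = Add(-32, -2) = -34)
Mul(o, 98) = Mul(-34, 98) = -3332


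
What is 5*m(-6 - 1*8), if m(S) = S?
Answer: -70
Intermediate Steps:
5*m(-6 - 1*8) = 5*(-6 - 1*8) = 5*(-6 - 8) = 5*(-14) = -70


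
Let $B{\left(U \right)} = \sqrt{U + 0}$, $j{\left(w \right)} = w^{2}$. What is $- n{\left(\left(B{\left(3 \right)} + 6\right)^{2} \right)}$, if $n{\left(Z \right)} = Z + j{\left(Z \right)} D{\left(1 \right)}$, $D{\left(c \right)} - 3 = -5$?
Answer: $3867 + 1860 \sqrt{3} \approx 7088.6$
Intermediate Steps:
$D{\left(c \right)} = -2$ ($D{\left(c \right)} = 3 - 5 = -2$)
$B{\left(U \right)} = \sqrt{U}$
$n{\left(Z \right)} = Z - 2 Z^{2}$ ($n{\left(Z \right)} = Z + Z^{2} \left(-2\right) = Z - 2 Z^{2}$)
$- n{\left(\left(B{\left(3 \right)} + 6\right)^{2} \right)} = - \left(\sqrt{3} + 6\right)^{2} \left(1 - 2 \left(\sqrt{3} + 6\right)^{2}\right) = - \left(6 + \sqrt{3}\right)^{2} \left(1 - 2 \left(6 + \sqrt{3}\right)^{2}\right)$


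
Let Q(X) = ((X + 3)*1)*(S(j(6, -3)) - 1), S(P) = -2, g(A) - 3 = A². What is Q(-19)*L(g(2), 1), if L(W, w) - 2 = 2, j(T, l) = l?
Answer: 192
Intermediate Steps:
g(A) = 3 + A²
L(W, w) = 4 (L(W, w) = 2 + 2 = 4)
Q(X) = -9 - 3*X (Q(X) = ((X + 3)*1)*(-2 - 1) = ((3 + X)*1)*(-3) = (3 + X)*(-3) = -9 - 3*X)
Q(-19)*L(g(2), 1) = (-9 - 3*(-19))*4 = (-9 + 57)*4 = 48*4 = 192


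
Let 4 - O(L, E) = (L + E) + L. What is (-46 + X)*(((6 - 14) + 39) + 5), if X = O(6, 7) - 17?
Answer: -2808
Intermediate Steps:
O(L, E) = 4 - E - 2*L (O(L, E) = 4 - ((L + E) + L) = 4 - ((E + L) + L) = 4 - (E + 2*L) = 4 + (-E - 2*L) = 4 - E - 2*L)
X = -32 (X = (4 - 1*7 - 2*6) - 17 = (4 - 7 - 12) - 17 = -15 - 17 = -32)
(-46 + X)*(((6 - 14) + 39) + 5) = (-46 - 32)*(((6 - 14) + 39) + 5) = -78*((-8 + 39) + 5) = -78*(31 + 5) = -78*36 = -2808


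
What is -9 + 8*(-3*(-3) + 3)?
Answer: 87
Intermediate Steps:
-9 + 8*(-3*(-3) + 3) = -9 + 8*(9 + 3) = -9 + 8*12 = -9 + 96 = 87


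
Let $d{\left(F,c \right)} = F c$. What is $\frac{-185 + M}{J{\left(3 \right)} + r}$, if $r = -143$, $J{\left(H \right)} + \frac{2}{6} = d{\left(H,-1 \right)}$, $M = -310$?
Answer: $\frac{1485}{439} \approx 3.3827$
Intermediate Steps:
$J{\left(H \right)} = - \frac{1}{3} - H$ ($J{\left(H \right)} = - \frac{1}{3} + H \left(-1\right) = - \frac{1}{3} - H$)
$\frac{-185 + M}{J{\left(3 \right)} + r} = \frac{-185 - 310}{\left(- \frac{1}{3} - 3\right) - 143} = - \frac{495}{\left(- \frac{1}{3} - 3\right) - 143} = - \frac{495}{- \frac{10}{3} - 143} = - \frac{495}{- \frac{439}{3}} = \left(-495\right) \left(- \frac{3}{439}\right) = \frac{1485}{439}$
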